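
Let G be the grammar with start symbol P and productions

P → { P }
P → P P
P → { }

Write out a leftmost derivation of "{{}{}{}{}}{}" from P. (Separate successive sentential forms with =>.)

P => PP => {P}P => {PP}P => {{}P}P => {{}PP}P => {{}PPP}P => {{}{}PP}P => {{}{}{}P}P => {{}{}{}{}}P => {{}{}{}{}}{}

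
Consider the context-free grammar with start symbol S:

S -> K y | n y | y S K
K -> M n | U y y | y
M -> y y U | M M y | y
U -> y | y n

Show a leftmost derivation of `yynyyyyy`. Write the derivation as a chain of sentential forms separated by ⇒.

S⇒ySK⇒yySKK⇒yynyKK⇒yynyUyyK⇒yynyyyyK⇒yynyyyyy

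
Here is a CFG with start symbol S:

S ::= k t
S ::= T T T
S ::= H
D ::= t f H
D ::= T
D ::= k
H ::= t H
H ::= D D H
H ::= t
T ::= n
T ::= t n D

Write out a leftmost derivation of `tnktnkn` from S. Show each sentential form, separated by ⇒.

S ⇒ TTT ⇒ tnDTT ⇒ tnkTT ⇒ tnktnDT ⇒ tnktnkT ⇒ tnktnkn

S ⇒ TTT   [S ::= T T T]
TTT ⇒ tnDTT   [T ::= t n D]
tnDTT ⇒ tnkTT   [D ::= k]
tnkTT ⇒ tnktnDT   [T ::= t n D]
tnktnDT ⇒ tnktnkT   [D ::= k]
tnktnkT ⇒ tnktnkn   [T ::= n]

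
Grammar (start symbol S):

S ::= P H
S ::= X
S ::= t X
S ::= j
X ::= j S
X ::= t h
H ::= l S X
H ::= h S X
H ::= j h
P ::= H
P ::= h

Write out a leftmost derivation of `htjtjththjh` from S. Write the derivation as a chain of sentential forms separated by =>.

S => PH   [S ::= P H]
PH => HH   [P ::= H]
HH => hSXH   [H ::= h S X]
hSXH => htXXH   [S ::= t X]
htXXH => htjSXH   [X ::= j S]
htjSXH => htjtXXH   [S ::= t X]
htjtXXH => htjtjSXH   [X ::= j S]
htjtjSXH => htjtjXXH   [S ::= X]
htjtjXXH => htjtjthXH   [X ::= t h]
htjtjthXH => htjtjththH   [X ::= t h]
htjtjththH => htjtjththjh   [H ::= j h]

S=>PH=>HH=>hSXH=>htXXH=>htjSXH=>htjtXXH=>htjtjSXH=>htjtjXXH=>htjtjthXH=>htjtjththH=>htjtjththjh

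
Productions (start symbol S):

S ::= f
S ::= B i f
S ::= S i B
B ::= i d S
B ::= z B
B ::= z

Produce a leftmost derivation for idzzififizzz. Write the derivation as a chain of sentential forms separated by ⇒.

S ⇒ SiB ⇒ BifiB ⇒ idSifiB ⇒ idBififiB ⇒ idzBififiB ⇒ idzzififiB ⇒ idzzififizB ⇒ idzzififizzB ⇒ idzzififizzz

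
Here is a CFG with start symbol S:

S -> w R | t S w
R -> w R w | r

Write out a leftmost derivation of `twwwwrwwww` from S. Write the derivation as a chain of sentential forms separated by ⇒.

S ⇒ tSw ⇒ twRw ⇒ twwRww ⇒ twwwRwww ⇒ twwwwRwwww ⇒ twwwwrwwww

S ⇒ tSw   [S -> t S w]
tSw ⇒ twRw   [S -> w R]
twRw ⇒ twwRww   [R -> w R w]
twwRww ⇒ twwwRwww   [R -> w R w]
twwwRwww ⇒ twwwwRwwww   [R -> w R w]
twwwwRwwww ⇒ twwwwrwwww   [R -> r]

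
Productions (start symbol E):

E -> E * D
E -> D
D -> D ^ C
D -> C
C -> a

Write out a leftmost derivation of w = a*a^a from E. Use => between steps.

E => E*D   [E -> E * D]
E*D => D*D   [E -> D]
D*D => C*D   [D -> C]
C*D => a*D   [C -> a]
a*D => a*D^C   [D -> D ^ C]
a*D^C => a*C^C   [D -> C]
a*C^C => a*a^C   [C -> a]
a*a^C => a*a^a   [C -> a]

E => E*D => D*D => C*D => a*D => a*D^C => a*C^C => a*a^C => a*a^a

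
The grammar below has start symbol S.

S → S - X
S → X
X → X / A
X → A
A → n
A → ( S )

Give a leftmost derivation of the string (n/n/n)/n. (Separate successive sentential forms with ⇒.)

S ⇒ X   [S → X]
X ⇒ X/A   [X → X / A]
X/A ⇒ A/A   [X → A]
A/A ⇒ (S)/A   [A → ( S )]
(S)/A ⇒ (X)/A   [S → X]
(X)/A ⇒ (X/A)/A   [X → X / A]
(X/A)/A ⇒ (X/A/A)/A   [X → X / A]
(X/A/A)/A ⇒ (A/A/A)/A   [X → A]
(A/A/A)/A ⇒ (n/A/A)/A   [A → n]
(n/A/A)/A ⇒ (n/n/A)/A   [A → n]
(n/n/A)/A ⇒ (n/n/n)/A   [A → n]
(n/n/n)/A ⇒ (n/n/n)/n   [A → n]

S ⇒ X ⇒ X/A ⇒ A/A ⇒ (S)/A ⇒ (X)/A ⇒ (X/A)/A ⇒ (X/A/A)/A ⇒ (A/A/A)/A ⇒ (n/A/A)/A ⇒ (n/n/A)/A ⇒ (n/n/n)/A ⇒ (n/n/n)/n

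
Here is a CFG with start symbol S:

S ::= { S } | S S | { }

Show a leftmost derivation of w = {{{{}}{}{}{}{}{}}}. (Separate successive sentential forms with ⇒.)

S ⇒ {S} ⇒ {{S}} ⇒ {{SS}} ⇒ {{SSS}} ⇒ {{{S}SS}} ⇒ {{{{}}SS}} ⇒ {{{{}}SSS}} ⇒ {{{{}}SSSS}} ⇒ {{{{}}SSSSS}} ⇒ {{{{}}{}SSSS}} ⇒ {{{{}}{}{}SSS}} ⇒ {{{{}}{}{}{}SS}} ⇒ {{{{}}{}{}{}{}S}} ⇒ {{{{}}{}{}{}{}{}}}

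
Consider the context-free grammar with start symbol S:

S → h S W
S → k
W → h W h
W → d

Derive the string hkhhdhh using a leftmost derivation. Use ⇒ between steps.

S ⇒ hSW ⇒ hkW ⇒ hkhWh ⇒ hkhhWhh ⇒ hkhhdhh

S ⇒ hSW   [S → h S W]
hSW ⇒ hkW   [S → k]
hkW ⇒ hkhWh   [W → h W h]
hkhWh ⇒ hkhhWhh   [W → h W h]
hkhhWhh ⇒ hkhhdhh   [W → d]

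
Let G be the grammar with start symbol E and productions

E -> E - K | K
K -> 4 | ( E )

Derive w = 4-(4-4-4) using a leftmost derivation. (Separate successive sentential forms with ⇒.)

E⇒E-K⇒K-K⇒4-K⇒4-(E)⇒4-(E-K)⇒4-(E-K-K)⇒4-(K-K-K)⇒4-(4-K-K)⇒4-(4-4-K)⇒4-(4-4-4)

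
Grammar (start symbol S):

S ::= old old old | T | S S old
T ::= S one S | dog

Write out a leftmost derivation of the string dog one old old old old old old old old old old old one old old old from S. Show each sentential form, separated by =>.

S => T => S one S => S S old one S => S S old S old one S => T S old S old one S => S one S S old S old one S => T one S S old S old one S => dog one S S old S old one S => dog one old old old S old S old one S => dog one old old old old old old old S old one S => dog one old old old old old old old old old old old one S => dog one old old old old old old old old old old old one old old old

S => T   [S ::= T]
T => S one S   [T ::= S one S]
S one S => S S old one S   [S ::= S S old]
S S old one S => S S old S old one S   [S ::= S S old]
S S old S old one S => T S old S old one S   [S ::= T]
T S old S old one S => S one S S old S old one S   [T ::= S one S]
S one S S old S old one S => T one S S old S old one S   [S ::= T]
T one S S old S old one S => dog one S S old S old one S   [T ::= dog]
dog one S S old S old one S => dog one old old old S old S old one S   [S ::= old old old]
dog one old old old S old S old one S => dog one old old old old old old old S old one S   [S ::= old old old]
dog one old old old old old old old S old one S => dog one old old old old old old old old old old old one S   [S ::= old old old]
dog one old old old old old old old old old old old one S => dog one old old old old old old old old old old old one old old old   [S ::= old old old]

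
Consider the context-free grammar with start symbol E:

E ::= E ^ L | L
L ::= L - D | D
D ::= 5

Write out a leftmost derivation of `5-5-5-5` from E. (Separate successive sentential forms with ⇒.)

E⇒L⇒L-D⇒L-D-D⇒L-D-D-D⇒D-D-D-D⇒5-D-D-D⇒5-5-D-D⇒5-5-5-D⇒5-5-5-5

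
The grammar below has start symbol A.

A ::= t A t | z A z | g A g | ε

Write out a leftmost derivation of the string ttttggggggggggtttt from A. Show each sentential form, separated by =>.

A=>tAt=>ttAtt=>tttAttt=>ttttAtttt=>ttttgAgtttt=>ttttggAggtttt=>ttttgggAgggtttt=>ttttggggAggggtttt=>ttttgggggAgggggtttt=>ttttggggggggggtttt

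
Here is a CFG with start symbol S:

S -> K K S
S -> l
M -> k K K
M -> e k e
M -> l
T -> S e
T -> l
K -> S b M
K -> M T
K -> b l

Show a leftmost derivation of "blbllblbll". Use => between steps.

S => KKS   [S -> K K S]
KKS => SbMKS   [K -> S b M]
SbMKS => KKSbMKS   [S -> K K S]
KKSbMKS => blKSbMKS   [K -> b l]
blKSbMKS => blblSbMKS   [K -> b l]
blblSbMKS => blbllbMKS   [S -> l]
blbllbMKS => blbllblKS   [M -> l]
blbllblKS => blbllblblS   [K -> b l]
blbllblblS => blbllblbll   [S -> l]

S=>KKS=>SbMKS=>KKSbMKS=>blKSbMKS=>blblSbMKS=>blbllbMKS=>blbllblKS=>blbllblblS=>blbllblbll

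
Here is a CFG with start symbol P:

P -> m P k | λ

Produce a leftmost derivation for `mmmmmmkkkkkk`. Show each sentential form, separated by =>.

P => mPk => mmPkk => mmmPkkk => mmmmPkkkk => mmmmmPkkkkk => mmmmmmPkkkkkk => mmmmmmkkkkkk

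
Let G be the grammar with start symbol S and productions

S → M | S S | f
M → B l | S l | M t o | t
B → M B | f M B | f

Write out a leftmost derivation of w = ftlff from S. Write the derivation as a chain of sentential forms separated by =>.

S => SS   [S → S S]
SS => SSS   [S → S S]
SSS => MSS   [S → M]
MSS => SlSS   [M → S l]
SlSS => SSlSS   [S → S S]
SSlSS => fSlSS   [S → f]
fSlSS => fMlSS   [S → M]
fMlSS => ftlSS   [M → t]
ftlSS => ftlfS   [S → f]
ftlfS => ftlff   [S → f]

S=>SS=>SSS=>MSS=>SlSS=>SSlSS=>fSlSS=>fMlSS=>ftlSS=>ftlfS=>ftlff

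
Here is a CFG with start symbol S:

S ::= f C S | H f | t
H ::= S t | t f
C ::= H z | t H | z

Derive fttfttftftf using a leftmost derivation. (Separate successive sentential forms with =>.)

S => Hf   [S ::= H f]
Hf => Stf   [H ::= S t]
Stf => Hftf   [S ::= H f]
Hftf => Stftf   [H ::= S t]
Stftf => fCStftf   [S ::= f C S]
fCStftf => ftHStftf   [C ::= t H]
ftHStftf => fttfStftf   [H ::= t f]
fttfStftf => fttfHftftf   [S ::= H f]
fttfHftftf => fttfStftftf   [H ::= S t]
fttfStftftf => fttfttftftf   [S ::= t]

S => Hf => Stf => Hftf => Stftf => fCStftf => ftHStftf => fttfStftf => fttfHftftf => fttfStftftf => fttfttftftf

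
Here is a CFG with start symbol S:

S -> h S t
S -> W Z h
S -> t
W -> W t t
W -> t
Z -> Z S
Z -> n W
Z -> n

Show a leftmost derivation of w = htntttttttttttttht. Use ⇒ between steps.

S ⇒ hSt ⇒ hWZht ⇒ htZht ⇒ htnWht ⇒ htnWttht ⇒ htnWttttht ⇒ htnWttttttht ⇒ htnWttttttttht ⇒ htnWttttttttttht ⇒ htnWttttttttttttht ⇒ htntttttttttttttht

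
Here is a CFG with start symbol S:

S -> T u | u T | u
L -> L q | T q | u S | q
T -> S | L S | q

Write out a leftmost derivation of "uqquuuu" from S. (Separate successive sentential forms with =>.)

S => Tu => LSu => uSSu => uTuSu => uLSuSu => uTqSuSu => uqqSuSu => uqquuSu => uqquuuu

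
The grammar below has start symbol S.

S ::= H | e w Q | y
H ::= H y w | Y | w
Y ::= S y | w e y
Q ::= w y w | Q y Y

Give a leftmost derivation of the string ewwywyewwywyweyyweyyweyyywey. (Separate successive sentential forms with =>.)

S => ewQ   [S ::= e w Q]
ewQ => ewQyY   [Q ::= Q y Y]
ewQyY => ewQyYyY   [Q ::= Q y Y]
ewQyYyY => ewwywyYyY   [Q ::= w y w]
ewwywyYyY => ewwywySyyY   [Y ::= S y]
ewwywySyyY => ewwywyewQyyY   [S ::= e w Q]
ewwywyewQyyY => ewwywyewQyYyyY   [Q ::= Q y Y]
ewwywyewQyYyyY => ewwywyewQyYyYyyY   [Q ::= Q y Y]
ewwywyewQyYyYyyY => ewwywyewQyYyYyYyyY   [Q ::= Q y Y]
ewwywyewQyYyYyYyyY => ewwywyewwywyYyYyYyyY   [Q ::= w y w]
ewwywyewwywyYyYyYyyY => ewwywyewwywyweyyYyYyyY   [Y ::= w e y]
ewwywyewwywyweyyYyYyyY => ewwywyewwywyweyyweyyYyyY   [Y ::= w e y]
ewwywyewwywyweyyweyyYyyY => ewwywyewwywyweyyweyyweyyyY   [Y ::= w e y]
ewwywyewwywyweyyweyyweyyyY => ewwywyewwywyweyyweyyweyyywey   [Y ::= w e y]

S => ewQ => ewQyY => ewQyYyY => ewwywyYyY => ewwywySyyY => ewwywyewQyyY => ewwywyewQyYyyY => ewwywyewQyYyYyyY => ewwywyewQyYyYyYyyY => ewwywyewwywyYyYyYyyY => ewwywyewwywyweyyYyYyyY => ewwywyewwywyweyyweyyYyyY => ewwywyewwywyweyyweyyweyyyY => ewwywyewwywyweyyweyyweyyywey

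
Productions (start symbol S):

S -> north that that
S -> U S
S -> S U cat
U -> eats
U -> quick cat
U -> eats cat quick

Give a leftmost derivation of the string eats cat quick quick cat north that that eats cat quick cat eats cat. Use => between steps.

S => S U cat   [S -> S U cat]
S U cat => S U cat U cat   [S -> S U cat]
S U cat U cat => U S U cat U cat   [S -> U S]
U S U cat U cat => eats cat quick S U cat U cat   [U -> eats cat quick]
eats cat quick S U cat U cat => eats cat quick U S U cat U cat   [S -> U S]
eats cat quick U S U cat U cat => eats cat quick quick cat S U cat U cat   [U -> quick cat]
eats cat quick quick cat S U cat U cat => eats cat quick quick cat north that that U cat U cat   [S -> north that that]
eats cat quick quick cat north that that U cat U cat => eats cat quick quick cat north that that eats cat quick cat U cat   [U -> eats cat quick]
eats cat quick quick cat north that that eats cat quick cat U cat => eats cat quick quick cat north that that eats cat quick cat eats cat   [U -> eats]

S => S U cat => S U cat U cat => U S U cat U cat => eats cat quick S U cat U cat => eats cat quick U S U cat U cat => eats cat quick quick cat S U cat U cat => eats cat quick quick cat north that that U cat U cat => eats cat quick quick cat north that that eats cat quick cat U cat => eats cat quick quick cat north that that eats cat quick cat eats cat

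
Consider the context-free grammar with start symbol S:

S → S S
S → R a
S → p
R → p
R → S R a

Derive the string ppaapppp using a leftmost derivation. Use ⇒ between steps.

S ⇒ SS ⇒ SSS ⇒ SSSS ⇒ SSSSS ⇒ RaSSSS ⇒ SRaaSSSS ⇒ pRaaSSSS ⇒ ppaaSSSS ⇒ ppaapSSS ⇒ ppaappSS ⇒ ppaapppS ⇒ ppaapppp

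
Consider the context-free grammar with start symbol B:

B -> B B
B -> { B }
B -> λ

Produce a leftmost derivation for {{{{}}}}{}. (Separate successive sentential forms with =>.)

B => BB   [B -> B B]
BB => {B}B   [B -> { B }]
{B}B => {{B}}B   [B -> { B }]
{{B}}B => {{{B}}}B   [B -> { B }]
{{{B}}}B => {{{BB}}}B   [B -> B B]
{{{BB}}}B => {{{{B}B}}}B   [B -> { B }]
{{{{B}B}}}B => {{{{}B}}}B   [B -> λ]
{{{{}B}}}B => {{{{}}}}B   [B -> λ]
{{{{}}}}B => {{{{}}}}{B}   [B -> { B }]
{{{{}}}}{B} => {{{{}}}}{}   [B -> λ]

B => BB => {B}B => {{B}}B => {{{B}}}B => {{{BB}}}B => {{{{B}B}}}B => {{{{}B}}}B => {{{{}}}}B => {{{{}}}}{B} => {{{{}}}}{}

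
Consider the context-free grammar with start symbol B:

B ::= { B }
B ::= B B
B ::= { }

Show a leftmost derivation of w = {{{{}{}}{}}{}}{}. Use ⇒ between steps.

B ⇒ BB ⇒ {B}B ⇒ {BB}B ⇒ {{B}B}B ⇒ {{BB}B}B ⇒ {{{B}B}B}B ⇒ {{{BB}B}B}B ⇒ {{{{}B}B}B}B ⇒ {{{{}{}}B}B}B ⇒ {{{{}{}}{}}B}B ⇒ {{{{}{}}{}}{}}B ⇒ {{{{}{}}{}}{}}{}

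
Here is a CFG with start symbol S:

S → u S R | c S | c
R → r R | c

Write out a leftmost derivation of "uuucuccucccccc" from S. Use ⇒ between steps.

S⇒uSR⇒uuSRR⇒uuuSRRR⇒uuucSRRR⇒uuucuSRRRR⇒uuucucSRRRR⇒uuucuccSRRRR⇒uuucuccuSRRRRR⇒uuucuccucRRRRR⇒uuucuccuccRRRR⇒uuucuccucccRRR⇒uuucuccuccccRR⇒uuucuccucccccR⇒uuucuccucccccc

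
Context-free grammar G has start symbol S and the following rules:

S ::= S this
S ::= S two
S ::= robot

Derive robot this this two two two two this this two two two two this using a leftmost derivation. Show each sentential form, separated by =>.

S => S this   [S ::= S this]
S this => S two this   [S ::= S two]
S two this => S two two this   [S ::= S two]
S two two this => S two two two this   [S ::= S two]
S two two two this => S two two two two this   [S ::= S two]
S two two two two this => S this two two two two this   [S ::= S this]
S this two two two two this => S this this two two two two this   [S ::= S this]
S this this two two two two this => S two this this two two two two this   [S ::= S two]
S two this this two two two two this => S two two this this two two two two this   [S ::= S two]
S two two this this two two two two this => S two two two this this two two two two this   [S ::= S two]
S two two two this this two two two two this => S two two two two this this two two two two this   [S ::= S two]
S two two two two this this two two two two this => S this two two two two this this two two two two this   [S ::= S this]
S this two two two two this this two two two two this => S this this two two two two this this two two two two this   [S ::= S this]
S this this two two two two this this two two two two this => robot this this two two two two this this two two two two this   [S ::= robot]

S => S this => S two this => S two two this => S two two two this => S two two two two this => S this two two two two this => S this this two two two two this => S two this this two two two two this => S two two this this two two two two this => S two two two this this two two two two this => S two two two two this this two two two two this => S this two two two two this this two two two two this => S this this two two two two this this two two two two this => robot this this two two two two this this two two two two this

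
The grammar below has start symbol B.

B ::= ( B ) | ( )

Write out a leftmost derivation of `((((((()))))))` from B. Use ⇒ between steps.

B ⇒ (B) ⇒ ((B)) ⇒ (((B))) ⇒ ((((B)))) ⇒ (((((B))))) ⇒ ((((((B)))))) ⇒ ((((((()))))))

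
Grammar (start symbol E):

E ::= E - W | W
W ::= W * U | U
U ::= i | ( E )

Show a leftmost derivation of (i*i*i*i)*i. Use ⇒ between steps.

E⇒W⇒W*U⇒U*U⇒(E)*U⇒(W)*U⇒(W*U)*U⇒(W*U*U)*U⇒(W*U*U*U)*U⇒(U*U*U*U)*U⇒(i*U*U*U)*U⇒(i*i*U*U)*U⇒(i*i*i*U)*U⇒(i*i*i*i)*U⇒(i*i*i*i)*i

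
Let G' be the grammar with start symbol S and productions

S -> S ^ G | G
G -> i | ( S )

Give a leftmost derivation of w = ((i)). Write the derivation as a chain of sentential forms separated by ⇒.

S ⇒ G ⇒ (S) ⇒ (G) ⇒ ((S)) ⇒ ((G)) ⇒ ((i))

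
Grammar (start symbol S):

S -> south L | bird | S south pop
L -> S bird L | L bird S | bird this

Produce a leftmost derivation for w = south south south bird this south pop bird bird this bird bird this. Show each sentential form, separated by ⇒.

S ⇒ south L ⇒ south S bird L ⇒ south south L bird L ⇒ south south S bird L bird L ⇒ south south S south pop bird L bird L ⇒ south south south L south pop bird L bird L ⇒ south south south bird this south pop bird L bird L ⇒ south south south bird this south pop bird bird this bird L ⇒ south south south bird this south pop bird bird this bird bird this

S ⇒ south L   [S -> south L]
south L ⇒ south S bird L   [L -> S bird L]
south S bird L ⇒ south south L bird L   [S -> south L]
south south L bird L ⇒ south south S bird L bird L   [L -> S bird L]
south south S bird L bird L ⇒ south south S south pop bird L bird L   [S -> S south pop]
south south S south pop bird L bird L ⇒ south south south L south pop bird L bird L   [S -> south L]
south south south L south pop bird L bird L ⇒ south south south bird this south pop bird L bird L   [L -> bird this]
south south south bird this south pop bird L bird L ⇒ south south south bird this south pop bird bird this bird L   [L -> bird this]
south south south bird this south pop bird bird this bird L ⇒ south south south bird this south pop bird bird this bird bird this   [L -> bird this]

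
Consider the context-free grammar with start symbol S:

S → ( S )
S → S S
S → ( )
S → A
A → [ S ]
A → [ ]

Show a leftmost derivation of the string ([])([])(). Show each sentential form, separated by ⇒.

S ⇒ SS ⇒ (S)S ⇒ (A)S ⇒ ([])S ⇒ ([])SS ⇒ ([])(S)S ⇒ ([])(A)S ⇒ ([])([])S ⇒ ([])([])()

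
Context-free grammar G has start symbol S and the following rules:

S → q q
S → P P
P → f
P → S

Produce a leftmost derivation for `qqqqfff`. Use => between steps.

S => PP => SP => PPP => SPP => PPPP => SPPP => qqPPP => qqSPP => qqPPPP => qqSPPP => qqqqPPP => qqqqfPP => qqqqffP => qqqqfff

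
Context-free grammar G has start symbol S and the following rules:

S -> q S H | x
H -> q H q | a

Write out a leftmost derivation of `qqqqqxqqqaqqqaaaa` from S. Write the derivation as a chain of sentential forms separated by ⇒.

S ⇒ qSH ⇒ qqSHH ⇒ qqqSHHH ⇒ qqqqSHHHH ⇒ qqqqqSHHHHH ⇒ qqqqqxHHHHH ⇒ qqqqqxqHqHHHH ⇒ qqqqqxqqHqqHHHH ⇒ qqqqqxqqqHqqqHHHH ⇒ qqqqqxqqqaqqqHHHH ⇒ qqqqqxqqqaqqqaHHH ⇒ qqqqqxqqqaqqqaaHH ⇒ qqqqqxqqqaqqqaaaH ⇒ qqqqqxqqqaqqqaaaa

S ⇒ qSH   [S -> q S H]
qSH ⇒ qqSHH   [S -> q S H]
qqSHH ⇒ qqqSHHH   [S -> q S H]
qqqSHHH ⇒ qqqqSHHHH   [S -> q S H]
qqqqSHHHH ⇒ qqqqqSHHHHH   [S -> q S H]
qqqqqSHHHHH ⇒ qqqqqxHHHHH   [S -> x]
qqqqqxHHHHH ⇒ qqqqqxqHqHHHH   [H -> q H q]
qqqqqxqHqHHHH ⇒ qqqqqxqqHqqHHHH   [H -> q H q]
qqqqqxqqHqqHHHH ⇒ qqqqqxqqqHqqqHHHH   [H -> q H q]
qqqqqxqqqHqqqHHHH ⇒ qqqqqxqqqaqqqHHHH   [H -> a]
qqqqqxqqqaqqqHHHH ⇒ qqqqqxqqqaqqqaHHH   [H -> a]
qqqqqxqqqaqqqaHHH ⇒ qqqqqxqqqaqqqaaHH   [H -> a]
qqqqqxqqqaqqqaaHH ⇒ qqqqqxqqqaqqqaaaH   [H -> a]
qqqqqxqqqaqqqaaaH ⇒ qqqqqxqqqaqqqaaaa   [H -> a]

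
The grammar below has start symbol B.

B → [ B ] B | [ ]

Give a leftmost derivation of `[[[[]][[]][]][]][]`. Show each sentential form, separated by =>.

B => [B]B => [[B]B]B => [[[B]B]B]B => [[[[]]B]B]B => [[[[]][B]B]B]B => [[[[]][[]]B]B]B => [[[[]][[]][]]B]B => [[[[]][[]][]][]]B => [[[[]][[]][]][]][]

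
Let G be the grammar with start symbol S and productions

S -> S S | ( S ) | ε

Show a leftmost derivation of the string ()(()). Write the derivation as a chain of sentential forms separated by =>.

S => SS => SSS => (S)SS => ()SS => ()SSS => ()(S)SS => ()((S))SS => ()(())SS => ()(())S => ()(())

S => SS   [S -> S S]
SS => SSS   [S -> S S]
SSS => (S)SS   [S -> ( S )]
(S)SS => ()SS   [S -> ε]
()SS => ()SSS   [S -> S S]
()SSS => ()(S)SS   [S -> ( S )]
()(S)SS => ()((S))SS   [S -> ( S )]
()((S))SS => ()(())SS   [S -> ε]
()(())SS => ()(())S   [S -> ε]
()(())S => ()(())   [S -> ε]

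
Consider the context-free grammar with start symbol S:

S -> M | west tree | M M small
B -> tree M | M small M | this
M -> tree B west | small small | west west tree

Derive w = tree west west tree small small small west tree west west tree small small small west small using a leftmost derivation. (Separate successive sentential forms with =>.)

S => M M small   [S -> M M small]
M M small => tree B west M small   [M -> tree B west]
tree B west M small => tree M small M west M small   [B -> M small M]
tree M small M west M small => tree west west tree small M west M small   [M -> west west tree]
tree west west tree small M west M small => tree west west tree small small small west M small   [M -> small small]
tree west west tree small small small west M small => tree west west tree small small small west tree B west small   [M -> tree B west]
tree west west tree small small small west tree B west small => tree west west tree small small small west tree M small M west small   [B -> M small M]
tree west west tree small small small west tree M small M west small => tree west west tree small small small west tree west west tree small M west small   [M -> west west tree]
tree west west tree small small small west tree west west tree small M west small => tree west west tree small small small west tree west west tree small small small west small   [M -> small small]

S => M M small => tree B west M small => tree M small M west M small => tree west west tree small M west M small => tree west west tree small small small west M small => tree west west tree small small small west tree B west small => tree west west tree small small small west tree M small M west small => tree west west tree small small small west tree west west tree small M west small => tree west west tree small small small west tree west west tree small small small west small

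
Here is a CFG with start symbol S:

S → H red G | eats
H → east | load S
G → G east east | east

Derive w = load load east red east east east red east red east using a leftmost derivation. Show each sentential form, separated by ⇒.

S ⇒ H red G   [S → H red G]
H red G ⇒ load S red G   [H → load S]
load S red G ⇒ load H red G red G   [S → H red G]
load H red G red G ⇒ load load S red G red G   [H → load S]
load load S red G red G ⇒ load load H red G red G red G   [S → H red G]
load load H red G red G red G ⇒ load load east red G red G red G   [H → east]
load load east red G red G red G ⇒ load load east red G east east red G red G   [G → G east east]
load load east red G east east red G red G ⇒ load load east red east east east red G red G   [G → east]
load load east red east east east red G red G ⇒ load load east red east east east red east red G   [G → east]
load load east red east east east red east red G ⇒ load load east red east east east red east red east   [G → east]

S ⇒ H red G ⇒ load S red G ⇒ load H red G red G ⇒ load load S red G red G ⇒ load load H red G red G red G ⇒ load load east red G red G red G ⇒ load load east red G east east red G red G ⇒ load load east red east east east red G red G ⇒ load load east red east east east red east red G ⇒ load load east red east east east red east red east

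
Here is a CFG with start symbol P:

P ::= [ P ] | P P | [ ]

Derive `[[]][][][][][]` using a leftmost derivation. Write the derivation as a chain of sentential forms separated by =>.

P => PP   [P ::= P P]
PP => PPP   [P ::= P P]
PPP => PPPP   [P ::= P P]
PPPP => PPPPP   [P ::= P P]
PPPPP => PPPPPP   [P ::= P P]
PPPPPP => [P]PPPPP   [P ::= [ P ]]
[P]PPPPP => [[]]PPPPP   [P ::= [ ]]
[[]]PPPPP => [[]][]PPPP   [P ::= [ ]]
[[]][]PPPP => [[]][][]PPP   [P ::= [ ]]
[[]][][]PPP => [[]][][][]PP   [P ::= [ ]]
[[]][][][]PP => [[]][][][][]P   [P ::= [ ]]
[[]][][][][]P => [[]][][][][][]   [P ::= [ ]]

P => PP => PPP => PPPP => PPPPP => PPPPPP => [P]PPPPP => [[]]PPPPP => [[]][]PPPP => [[]][][]PPP => [[]][][][]PP => [[]][][][][]P => [[]][][][][][]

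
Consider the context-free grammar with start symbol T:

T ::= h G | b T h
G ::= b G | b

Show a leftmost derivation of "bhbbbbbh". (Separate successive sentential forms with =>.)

T => bTh   [T ::= b T h]
bTh => bhGh   [T ::= h G]
bhGh => bhbGh   [G ::= b G]
bhbGh => bhbbGh   [G ::= b G]
bhbbGh => bhbbbGh   [G ::= b G]
bhbbbGh => bhbbbbGh   [G ::= b G]
bhbbbbGh => bhbbbbbh   [G ::= b]

T => bTh => bhGh => bhbGh => bhbbGh => bhbbbGh => bhbbbbGh => bhbbbbbh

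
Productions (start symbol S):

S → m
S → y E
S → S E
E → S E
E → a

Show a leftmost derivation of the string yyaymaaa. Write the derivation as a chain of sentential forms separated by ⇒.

S ⇒ yE   [S → y E]
yE ⇒ ySE   [E → S E]
ySE ⇒ yyEE   [S → y E]
yyEE ⇒ yyaE   [E → a]
yyaE ⇒ yyaSE   [E → S E]
yyaSE ⇒ yyayEE   [S → y E]
yyayEE ⇒ yyaySEE   [E → S E]
yyaySEE ⇒ yyaySEEE   [S → S E]
yyaySEEE ⇒ yyaymEEE   [S → m]
yyaymEEE ⇒ yyaymaEE   [E → a]
yyaymaEE ⇒ yyaymaaE   [E → a]
yyaymaaE ⇒ yyaymaaa   [E → a]

S ⇒ yE ⇒ ySE ⇒ yyEE ⇒ yyaE ⇒ yyaSE ⇒ yyayEE ⇒ yyaySEE ⇒ yyaySEEE ⇒ yyaymEEE ⇒ yyaymaEE ⇒ yyaymaaE ⇒ yyaymaaa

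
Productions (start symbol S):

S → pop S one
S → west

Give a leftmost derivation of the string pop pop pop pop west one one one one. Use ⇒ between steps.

S ⇒ pop S one   [S → pop S one]
pop S one ⇒ pop pop S one one   [S → pop S one]
pop pop S one one ⇒ pop pop pop S one one one   [S → pop S one]
pop pop pop S one one one ⇒ pop pop pop pop S one one one one   [S → pop S one]
pop pop pop pop S one one one one ⇒ pop pop pop pop west one one one one   [S → west]

S ⇒ pop S one ⇒ pop pop S one one ⇒ pop pop pop S one one one ⇒ pop pop pop pop S one one one one ⇒ pop pop pop pop west one one one one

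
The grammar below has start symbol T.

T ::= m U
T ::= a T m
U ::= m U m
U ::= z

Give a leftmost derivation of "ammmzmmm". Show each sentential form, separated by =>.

T => aTm   [T ::= a T m]
aTm => amUm   [T ::= m U]
amUm => ammUmm   [U ::= m U m]
ammUmm => ammmUmmm   [U ::= m U m]
ammmUmmm => ammmzmmm   [U ::= z]

T=>aTm=>amUm=>ammUmm=>ammmUmmm=>ammmzmmm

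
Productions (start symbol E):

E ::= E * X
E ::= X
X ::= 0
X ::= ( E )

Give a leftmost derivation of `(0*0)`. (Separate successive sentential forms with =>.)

E => X => (E) => (E*X) => (X*X) => (0*X) => (0*0)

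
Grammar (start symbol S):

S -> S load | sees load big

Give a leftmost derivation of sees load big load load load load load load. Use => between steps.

S => S load   [S -> S load]
S load => S load load   [S -> S load]
S load load => S load load load   [S -> S load]
S load load load => S load load load load   [S -> S load]
S load load load load => S load load load load load   [S -> S load]
S load load load load load => S load load load load load load   [S -> S load]
S load load load load load load => sees load big load load load load load load   [S -> sees load big]

S => S load => S load load => S load load load => S load load load load => S load load load load load => S load load load load load load => sees load big load load load load load load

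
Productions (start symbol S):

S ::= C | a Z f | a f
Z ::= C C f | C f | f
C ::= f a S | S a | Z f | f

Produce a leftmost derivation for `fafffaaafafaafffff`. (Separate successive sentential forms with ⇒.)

S ⇒ C   [S ::= C]
C ⇒ faS   [C ::= f a S]
faS ⇒ faC   [S ::= C]
faC ⇒ faZf   [C ::= Z f]
faZf ⇒ faCCff   [Z ::= C C f]
faCCff ⇒ faZfCff   [C ::= Z f]
faZfCff ⇒ faffCff   [Z ::= f]
faffCff ⇒ fafffaSff   [C ::= f a S]
fafffaSff ⇒ fafffaaZfff   [S ::= a Z f]
fafffaaZfff ⇒ fafffaaCCffff   [Z ::= C C f]
fafffaaCCffff ⇒ fafffaaSaCffff   [C ::= S a]
fafffaaSaCffff ⇒ fafffaaafaCffff   [S ::= a f]
fafffaaafaCffff ⇒ fafffaaafafaSffff   [C ::= f a S]
fafffaaafafaSffff ⇒ fafffaaafafaafffff   [S ::= a f]

S⇒C⇒faS⇒faC⇒faZf⇒faCCff⇒faZfCff⇒faffCff⇒fafffaSff⇒fafffaaZfff⇒fafffaaCCffff⇒fafffaaSaCffff⇒fafffaaafaCffff⇒fafffaaafafaSffff⇒fafffaaafafaafffff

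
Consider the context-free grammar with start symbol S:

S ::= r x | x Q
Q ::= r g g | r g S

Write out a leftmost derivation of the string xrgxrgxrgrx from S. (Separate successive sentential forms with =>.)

S=>xQ=>xrgS=>xrgxQ=>xrgxrgS=>xrgxrgxQ=>xrgxrgxrgS=>xrgxrgxrgrx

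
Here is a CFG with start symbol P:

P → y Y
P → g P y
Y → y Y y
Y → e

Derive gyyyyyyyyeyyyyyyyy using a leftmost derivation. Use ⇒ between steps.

P ⇒ gPy ⇒ gyYy ⇒ gyyYyy ⇒ gyyyYyyy ⇒ gyyyyYyyyy ⇒ gyyyyyYyyyyy ⇒ gyyyyyyYyyyyyy ⇒ gyyyyyyyYyyyyyyy ⇒ gyyyyyyyyYyyyyyyyy ⇒ gyyyyyyyyeyyyyyyyy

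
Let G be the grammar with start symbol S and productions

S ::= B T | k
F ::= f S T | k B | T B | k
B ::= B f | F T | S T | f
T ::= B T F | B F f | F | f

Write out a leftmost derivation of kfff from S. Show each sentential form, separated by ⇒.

S ⇒ BT ⇒ BfT ⇒ FTfT ⇒ kTfT ⇒ kffT ⇒ kfff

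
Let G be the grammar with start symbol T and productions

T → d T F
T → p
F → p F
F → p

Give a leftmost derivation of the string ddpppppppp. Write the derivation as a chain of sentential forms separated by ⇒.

T ⇒ dTF   [T → d T F]
dTF ⇒ ddTFF   [T → d T F]
ddTFF ⇒ ddpFF   [T → p]
ddpFF ⇒ ddppFF   [F → p F]
ddppFF ⇒ ddpppFF   [F → p F]
ddpppFF ⇒ ddppppF   [F → p]
ddppppF ⇒ ddpppppF   [F → p F]
ddpppppF ⇒ ddppppppF   [F → p F]
ddppppppF ⇒ ddpppppppF   [F → p F]
ddpppppppF ⇒ ddpppppppp   [F → p]

T ⇒ dTF ⇒ ddTFF ⇒ ddpFF ⇒ ddppFF ⇒ ddpppFF ⇒ ddppppF ⇒ ddpppppF ⇒ ddppppppF ⇒ ddpppppppF ⇒ ddpppppppp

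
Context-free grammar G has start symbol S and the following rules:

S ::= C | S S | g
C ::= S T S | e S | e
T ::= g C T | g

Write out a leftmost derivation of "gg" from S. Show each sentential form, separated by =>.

S => SS => gS => gg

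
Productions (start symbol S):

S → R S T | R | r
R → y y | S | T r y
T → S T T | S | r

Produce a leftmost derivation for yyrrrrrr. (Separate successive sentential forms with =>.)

S => RST   [S → R S T]
RST => SST   [R → S]
SST => RSTST   [S → R S T]
RSTST => SSTST   [R → S]
SSTST => RSTSTST   [S → R S T]
RSTSTST => yySTSTST   [R → y y]
yySTSTST => yyrTSTST   [S → r]
yyrTSTST => yyrrSTST   [T → r]
yyrrSTST => yyrrrTST   [S → r]
yyrrrTST => yyrrrrST   [T → r]
yyrrrrST => yyrrrrrT   [S → r]
yyrrrrrT => yyrrrrrr   [T → r]

S=>RST=>SST=>RSTST=>SSTST=>RSTSTST=>yySTSTST=>yyrTSTST=>yyrrSTST=>yyrrrTST=>yyrrrrST=>yyrrrrrT=>yyrrrrrr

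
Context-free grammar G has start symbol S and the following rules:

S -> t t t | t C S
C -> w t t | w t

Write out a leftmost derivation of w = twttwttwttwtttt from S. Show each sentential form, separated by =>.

S => tCS   [S -> t C S]
tCS => twtS   [C -> w t]
twtS => twttCS   [S -> t C S]
twttCS => twttwtS   [C -> w t]
twttwtS => twttwttCS   [S -> t C S]
twttwttCS => twttwttwtS   [C -> w t]
twttwttwtS => twttwttwttCS   [S -> t C S]
twttwttwttCS => twttwttwttwtS   [C -> w t]
twttwttwttwtS => twttwttwttwtttt   [S -> t t t]

S => tCS => twtS => twttCS => twttwtS => twttwttCS => twttwttwtS => twttwttwttCS => twttwttwttwtS => twttwttwttwtttt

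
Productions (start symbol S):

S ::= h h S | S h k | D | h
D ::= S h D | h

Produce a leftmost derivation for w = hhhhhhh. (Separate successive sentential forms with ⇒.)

S ⇒ D   [S ::= D]
D ⇒ ShD   [D ::= S h D]
ShD ⇒ DhD   [S ::= D]
DhD ⇒ ShDhD   [D ::= S h D]
ShDhD ⇒ hhShDhD   [S ::= h h S]
hhShDhD ⇒ hhDhDhD   [S ::= D]
hhDhDhD ⇒ hhhhDhD   [D ::= h]
hhhhDhD ⇒ hhhhhhD   [D ::= h]
hhhhhhD ⇒ hhhhhhh   [D ::= h]

S ⇒ D ⇒ ShD ⇒ DhD ⇒ ShDhD ⇒ hhShDhD ⇒ hhDhDhD ⇒ hhhhDhD ⇒ hhhhhhD ⇒ hhhhhhh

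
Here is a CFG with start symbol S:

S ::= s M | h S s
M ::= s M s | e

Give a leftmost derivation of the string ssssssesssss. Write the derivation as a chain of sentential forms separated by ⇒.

S ⇒ sM   [S ::= s M]
sM ⇒ ssMs   [M ::= s M s]
ssMs ⇒ sssMss   [M ::= s M s]
sssMss ⇒ ssssMsss   [M ::= s M s]
ssssMsss ⇒ sssssMssss   [M ::= s M s]
sssssMssss ⇒ ssssssMsssss   [M ::= s M s]
ssssssMsssss ⇒ ssssssesssss   [M ::= e]

S⇒sM⇒ssMs⇒sssMss⇒ssssMsss⇒sssssMssss⇒ssssssMsssss⇒ssssssesssss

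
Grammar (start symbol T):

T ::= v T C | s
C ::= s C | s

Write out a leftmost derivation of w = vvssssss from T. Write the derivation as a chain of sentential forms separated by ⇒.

T ⇒ vTC   [T ::= v T C]
vTC ⇒ vvTCC   [T ::= v T C]
vvTCC ⇒ vvsCC   [T ::= s]
vvsCC ⇒ vvssCC   [C ::= s C]
vvssCC ⇒ vvsssCC   [C ::= s C]
vvsssCC ⇒ vvssssCC   [C ::= s C]
vvssssCC ⇒ vvsssssC   [C ::= s]
vvsssssC ⇒ vvssssss   [C ::= s]

T ⇒ vTC ⇒ vvTCC ⇒ vvsCC ⇒ vvssCC ⇒ vvsssCC ⇒ vvssssCC ⇒ vvsssssC ⇒ vvssssss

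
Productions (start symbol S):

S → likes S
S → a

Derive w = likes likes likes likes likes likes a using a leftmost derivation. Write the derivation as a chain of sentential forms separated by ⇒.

S ⇒ likes S ⇒ likes likes S ⇒ likes likes likes S ⇒ likes likes likes likes S ⇒ likes likes likes likes likes S ⇒ likes likes likes likes likes likes S ⇒ likes likes likes likes likes likes a

S ⇒ likes S   [S → likes S]
likes S ⇒ likes likes S   [S → likes S]
likes likes S ⇒ likes likes likes S   [S → likes S]
likes likes likes S ⇒ likes likes likes likes S   [S → likes S]
likes likes likes likes S ⇒ likes likes likes likes likes S   [S → likes S]
likes likes likes likes likes S ⇒ likes likes likes likes likes likes S   [S → likes S]
likes likes likes likes likes likes S ⇒ likes likes likes likes likes likes a   [S → a]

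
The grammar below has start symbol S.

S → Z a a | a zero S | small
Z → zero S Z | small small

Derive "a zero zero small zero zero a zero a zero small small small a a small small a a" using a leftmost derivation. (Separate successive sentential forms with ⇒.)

S ⇒ a zero S ⇒ a zero Z a a ⇒ a zero zero S Z a a ⇒ a zero zero small Z a a ⇒ a zero zero small zero S Z a a ⇒ a zero zero small zero Z a a Z a a ⇒ a zero zero small zero zero S Z a a Z a a ⇒ a zero zero small zero zero a zero S Z a a Z a a ⇒ a zero zero small zero zero a zero a zero S Z a a Z a a ⇒ a zero zero small zero zero a zero a zero small Z a a Z a a ⇒ a zero zero small zero zero a zero a zero small small small a a Z a a ⇒ a zero zero small zero zero a zero a zero small small small a a small small a a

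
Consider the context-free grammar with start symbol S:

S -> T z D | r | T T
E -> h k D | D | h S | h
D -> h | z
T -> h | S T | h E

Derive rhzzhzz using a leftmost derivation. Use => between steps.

S => TzD   [S -> T z D]
TzD => STzD   [T -> S T]
STzD => TzDTzD   [S -> T z D]
TzDTzD => STzDTzD   [T -> S T]
STzDTzD => rTzDTzD   [S -> r]
rTzDTzD => rhzDTzD   [T -> h]
rhzDTzD => rhzzTzD   [D -> z]
rhzzTzD => rhzzhzD   [T -> h]
rhzzhzD => rhzzhzz   [D -> z]

S => TzD => STzD => TzDTzD => STzDTzD => rTzDTzD => rhzDTzD => rhzzTzD => rhzzhzD => rhzzhzz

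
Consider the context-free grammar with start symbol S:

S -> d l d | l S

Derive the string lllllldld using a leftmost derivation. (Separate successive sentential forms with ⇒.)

S⇒lS⇒llS⇒lllS⇒llllS⇒lllllS⇒llllllS⇒lllllldld

S ⇒ lS   [S -> l S]
lS ⇒ llS   [S -> l S]
llS ⇒ lllS   [S -> l S]
lllS ⇒ llllS   [S -> l S]
llllS ⇒ lllllS   [S -> l S]
lllllS ⇒ llllllS   [S -> l S]
llllllS ⇒ lllllldld   [S -> d l d]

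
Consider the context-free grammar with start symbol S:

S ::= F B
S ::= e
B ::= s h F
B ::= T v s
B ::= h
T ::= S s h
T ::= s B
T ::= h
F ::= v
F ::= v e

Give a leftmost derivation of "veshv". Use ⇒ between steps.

S⇒FB⇒veB⇒veshF⇒veshv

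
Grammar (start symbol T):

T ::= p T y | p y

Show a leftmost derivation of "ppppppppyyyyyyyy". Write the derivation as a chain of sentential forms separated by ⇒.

T ⇒ pTy   [T ::= p T y]
pTy ⇒ ppTyy   [T ::= p T y]
ppTyy ⇒ pppTyyy   [T ::= p T y]
pppTyyy ⇒ ppppTyyyy   [T ::= p T y]
ppppTyyyy ⇒ pppppTyyyyy   [T ::= p T y]
pppppTyyyyy ⇒ ppppppTyyyyyy   [T ::= p T y]
ppppppTyyyyyy ⇒ pppppppTyyyyyyy   [T ::= p T y]
pppppppTyyyyyyy ⇒ ppppppppyyyyyyyy   [T ::= p y]

T ⇒ pTy ⇒ ppTyy ⇒ pppTyyy ⇒ ppppTyyyy ⇒ pppppTyyyyy ⇒ ppppppTyyyyyy ⇒ pppppppTyyyyyyy ⇒ ppppppppyyyyyyyy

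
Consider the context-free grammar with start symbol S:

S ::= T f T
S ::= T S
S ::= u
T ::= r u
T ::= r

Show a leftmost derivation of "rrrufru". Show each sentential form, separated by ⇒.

S⇒TS⇒rS⇒rTS⇒rrS⇒rrTfT⇒rrrufT⇒rrrufru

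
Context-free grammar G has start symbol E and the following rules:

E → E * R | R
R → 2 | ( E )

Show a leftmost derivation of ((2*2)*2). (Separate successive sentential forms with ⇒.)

E ⇒ R ⇒ (E) ⇒ (E*R) ⇒ (R*R) ⇒ ((E)*R) ⇒ ((E*R)*R) ⇒ ((R*R)*R) ⇒ ((2*R)*R) ⇒ ((2*2)*R) ⇒ ((2*2)*2)

E ⇒ R   [E → R]
R ⇒ (E)   [R → ( E )]
(E) ⇒ (E*R)   [E → E * R]
(E*R) ⇒ (R*R)   [E → R]
(R*R) ⇒ ((E)*R)   [R → ( E )]
((E)*R) ⇒ ((E*R)*R)   [E → E * R]
((E*R)*R) ⇒ ((R*R)*R)   [E → R]
((R*R)*R) ⇒ ((2*R)*R)   [R → 2]
((2*R)*R) ⇒ ((2*2)*R)   [R → 2]
((2*2)*R) ⇒ ((2*2)*2)   [R → 2]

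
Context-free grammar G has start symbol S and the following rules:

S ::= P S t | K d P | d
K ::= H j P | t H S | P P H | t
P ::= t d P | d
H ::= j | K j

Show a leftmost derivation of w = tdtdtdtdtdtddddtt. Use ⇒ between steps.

S ⇒ PSt ⇒ tdPSt ⇒ tdtdPSt ⇒ tdtdtdPSt ⇒ tdtdtdtdPSt ⇒ tdtdtdtdtdPSt ⇒ tdtdtdtdtdtdPSt ⇒ tdtdtdtdtdtddSt ⇒ tdtdtdtdtdtddPStt ⇒ tdtdtdtdtdtdddStt ⇒ tdtdtdtdtdtddddtt

S ⇒ PSt   [S ::= P S t]
PSt ⇒ tdPSt   [P ::= t d P]
tdPSt ⇒ tdtdPSt   [P ::= t d P]
tdtdPSt ⇒ tdtdtdPSt   [P ::= t d P]
tdtdtdPSt ⇒ tdtdtdtdPSt   [P ::= t d P]
tdtdtdtdPSt ⇒ tdtdtdtdtdPSt   [P ::= t d P]
tdtdtdtdtdPSt ⇒ tdtdtdtdtdtdPSt   [P ::= t d P]
tdtdtdtdtdtdPSt ⇒ tdtdtdtdtdtddSt   [P ::= d]
tdtdtdtdtdtddSt ⇒ tdtdtdtdtdtddPStt   [S ::= P S t]
tdtdtdtdtdtddPStt ⇒ tdtdtdtdtdtdddStt   [P ::= d]
tdtdtdtdtdtdddStt ⇒ tdtdtdtdtdtddddtt   [S ::= d]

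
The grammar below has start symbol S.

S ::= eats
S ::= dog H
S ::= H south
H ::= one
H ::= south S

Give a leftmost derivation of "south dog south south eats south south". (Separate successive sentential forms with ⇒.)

S ⇒ H south ⇒ south S south ⇒ south dog H south ⇒ south dog south S south ⇒ south dog south H south south ⇒ south dog south south S south south ⇒ south dog south south eats south south

S ⇒ H south   [S ::= H south]
H south ⇒ south S south   [H ::= south S]
south S south ⇒ south dog H south   [S ::= dog H]
south dog H south ⇒ south dog south S south   [H ::= south S]
south dog south S south ⇒ south dog south H south south   [S ::= H south]
south dog south H south south ⇒ south dog south south S south south   [H ::= south S]
south dog south south S south south ⇒ south dog south south eats south south   [S ::= eats]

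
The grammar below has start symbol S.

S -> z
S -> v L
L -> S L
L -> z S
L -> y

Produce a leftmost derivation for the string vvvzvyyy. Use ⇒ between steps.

S ⇒ vL   [S -> v L]
vL ⇒ vSL   [L -> S L]
vSL ⇒ vvLL   [S -> v L]
vvLL ⇒ vvSLL   [L -> S L]
vvSLL ⇒ vvvLLL   [S -> v L]
vvvLLL ⇒ vvvzSLL   [L -> z S]
vvvzSLL ⇒ vvvzvLLL   [S -> v L]
vvvzvLLL ⇒ vvvzvyLL   [L -> y]
vvvzvyLL ⇒ vvvzvyyL   [L -> y]
vvvzvyyL ⇒ vvvzvyyy   [L -> y]

S⇒vL⇒vSL⇒vvLL⇒vvSLL⇒vvvLLL⇒vvvzSLL⇒vvvzvLLL⇒vvvzvyLL⇒vvvzvyyL⇒vvvzvyyy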